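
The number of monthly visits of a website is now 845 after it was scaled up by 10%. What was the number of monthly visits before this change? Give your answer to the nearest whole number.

768

The overall multiplier applied was 1.1.
So the original number of monthly visits was 845 ÷ 1.1 ≈ 768.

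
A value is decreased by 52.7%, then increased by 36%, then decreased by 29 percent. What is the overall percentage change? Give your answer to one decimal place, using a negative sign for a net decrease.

A 52.7% decrease multiplies by 0.473.
Then a 36% increase: 0.473 × 1.36 = 0.64328.
Then a 29% decrease: 0.64328 × 0.71 = 0.4567288.
Overall factor 0.4567288, i.e. -54.3%.

-54.3%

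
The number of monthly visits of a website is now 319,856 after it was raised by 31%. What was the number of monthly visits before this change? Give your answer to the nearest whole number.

244,165

The overall multiplier applied was 1.31.
So the original number of monthly visits was 319,856 ÷ 1.31 ≈ 244,165.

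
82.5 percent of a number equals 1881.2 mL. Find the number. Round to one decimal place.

1881.2 mL ÷ 0.825 ≈ 2280.2 mL.

2280.2 mL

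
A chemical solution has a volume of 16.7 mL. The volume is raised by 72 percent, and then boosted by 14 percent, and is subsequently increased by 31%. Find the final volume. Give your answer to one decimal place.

Each change multiplies by a factor: 1.72 × 1.14 × 1.31 = 2.568648.
16.7 × 2.568648 = 42.8964216 ≈ 42.9.

42.9 mL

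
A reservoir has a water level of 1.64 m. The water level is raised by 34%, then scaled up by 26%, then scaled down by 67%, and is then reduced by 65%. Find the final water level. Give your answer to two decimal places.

Each change multiplies by a factor: 1.34 × 1.26 × 0.33 × 0.35 = 0.1950102.
1.64 × 0.1950102 = 0.319816728 ≈ 0.32.

0.32 m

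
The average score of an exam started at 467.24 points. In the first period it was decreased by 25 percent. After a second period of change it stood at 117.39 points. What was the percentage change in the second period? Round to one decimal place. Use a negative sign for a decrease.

After the first period: 467.24 × 0.75 = 350.43.
Second-period multiplier: 117.39 ÷ 350.43 ≈ 0.33499.
That is a change of -66.5%.

-66.5%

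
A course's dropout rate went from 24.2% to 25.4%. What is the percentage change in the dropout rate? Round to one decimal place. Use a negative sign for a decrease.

5.0%

The change is 25.4 − 24.2 = 1.2 percentage points.
Relative to the original 24.2%, that is 1.2 ÷ 24.2 ≈ 5.0%.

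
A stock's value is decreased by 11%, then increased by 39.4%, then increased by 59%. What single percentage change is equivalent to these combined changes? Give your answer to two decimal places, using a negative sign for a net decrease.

97.26%

An 11% decrease multiplies by 0.89.
Then a 39.4% increase: 0.89 × 1.394 = 1.24066.
Then a 59% increase: 1.24066 × 1.59 = 1.9726494.
Overall factor 1.9726494, i.e. 97.26%.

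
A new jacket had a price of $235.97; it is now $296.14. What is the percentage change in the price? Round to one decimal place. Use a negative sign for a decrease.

Change: $296.14 − $235.97 = $60.17.
Relative to the original: $60.17 ÷ $235.97 ≈ 25.5%.

25.5%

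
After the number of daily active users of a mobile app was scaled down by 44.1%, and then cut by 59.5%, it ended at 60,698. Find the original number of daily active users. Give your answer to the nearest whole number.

The overall multiplier applied was 0.559 × 0.405 = 0.226395.
So the original number of daily active users was 60,698 ÷ 0.226395 ≈ 268,107.

268,107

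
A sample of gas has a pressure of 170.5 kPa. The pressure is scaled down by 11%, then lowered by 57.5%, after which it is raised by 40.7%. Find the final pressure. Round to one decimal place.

90.7 kPa

Each change multiplies by a factor: 0.89 × 0.425 × 1.407 = 0.53219775.
170.5 × 0.53219775 = 90.739716375 ≈ 90.7.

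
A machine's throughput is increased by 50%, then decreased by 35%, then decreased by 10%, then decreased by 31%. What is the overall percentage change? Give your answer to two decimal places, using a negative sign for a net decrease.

-39.45%

A 50% increase multiplies by 1.5.
Then a 35% decrease: 1.5 × 0.65 = 0.975.
Then a 10% decrease: 0.975 × 0.9 = 0.8775.
Then a 31% decrease: 0.8775 × 0.69 = 0.605475.
Overall factor 0.605475, i.e. -39.45%.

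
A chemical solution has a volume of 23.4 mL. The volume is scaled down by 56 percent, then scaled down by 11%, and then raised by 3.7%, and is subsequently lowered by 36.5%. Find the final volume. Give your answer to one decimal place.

After the 56% decrease: 23.4 × 0.44 = 10.296.
Apply the 11% decrease: 10.296 × 0.89 = 9.16344.
3.7% increase: 9.16344 × 1.037 = 9.50248728.
36.5% decrease: 9.50248728 × 0.635 = 6.0340794228 ≈ 6.0.

6.0 mL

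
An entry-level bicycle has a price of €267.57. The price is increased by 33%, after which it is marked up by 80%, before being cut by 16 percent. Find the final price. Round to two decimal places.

€538.07

Each change multiplies by a factor: 1.33 × 1.8 × 0.84 = 2.01096.
€267.57 × 2.01096 = €538.0725672 ≈ €538.07.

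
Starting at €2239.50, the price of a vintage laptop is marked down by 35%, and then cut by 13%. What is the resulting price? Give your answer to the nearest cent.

€1266.44

35% decrease: €2239.50 × 0.65 = €1455.675.
13% decrease: €1455.675 × 0.87 = €1266.43725 ≈ €1266.44.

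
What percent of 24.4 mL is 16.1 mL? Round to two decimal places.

16.1 mL ÷ 24.4 mL ≈ 65.98%.

65.98%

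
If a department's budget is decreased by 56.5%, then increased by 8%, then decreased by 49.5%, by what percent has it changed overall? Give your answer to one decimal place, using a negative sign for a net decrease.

-76.3%

A 56.5% decrease multiplies by 0.435.
Then an 8% increase: 0.435 × 1.08 = 0.4698.
Then a 49.5% decrease: 0.4698 × 0.505 = 0.237249.
Overall factor 0.237249, i.e. -76.3%.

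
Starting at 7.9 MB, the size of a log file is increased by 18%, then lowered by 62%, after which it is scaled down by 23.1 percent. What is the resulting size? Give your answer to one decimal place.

Apply the 18% increase: 7.9 × 1.18 = 9.322.
Apply the 62% decrease: 9.322 × 0.38 = 3.54236.
Apply the 23.1% decrease: 3.54236 × 0.769 = 2.72407484 ≈ 2.7.

2.7 MB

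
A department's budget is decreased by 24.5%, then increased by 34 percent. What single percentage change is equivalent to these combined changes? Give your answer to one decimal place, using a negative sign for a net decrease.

The combined multiplier is 0.755 × 1.34 = 1.0117.
That corresponds to an increase of 1.2%.

1.2%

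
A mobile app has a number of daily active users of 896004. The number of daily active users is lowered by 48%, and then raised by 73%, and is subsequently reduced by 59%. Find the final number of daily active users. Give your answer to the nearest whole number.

Each change multiplies by a factor: 0.52 × 1.73 × 0.41 = 0.368836.
896004 × 0.368836 = 330478.531344 ≈ 330479.

330479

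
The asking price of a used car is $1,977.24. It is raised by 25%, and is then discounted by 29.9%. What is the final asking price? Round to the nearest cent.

Each change multiplies by a factor: 1.25 × 0.701 = 0.87625.
$1,977.24 × 0.87625 = $1732.55655 ≈ $1,732.56.

$1,732.56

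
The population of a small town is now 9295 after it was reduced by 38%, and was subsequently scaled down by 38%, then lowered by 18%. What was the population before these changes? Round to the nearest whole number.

Undoing the 18% decrease: 9295 ÷ 0.82 ≈ 11335.365854.
Undoing the 38% decrease: 11335.365854 ÷ 0.62 ≈ 18282.848152.
Undoing the 38% decrease: 18282.848152 ÷ 0.62 ≈ 29488.

29488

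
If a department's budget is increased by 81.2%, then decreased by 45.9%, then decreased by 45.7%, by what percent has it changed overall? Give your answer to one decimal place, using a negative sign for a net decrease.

-46.8%

The combined multiplier is 1.812 × 0.541 × 0.543 = 0.532298556.
That corresponds to a decrease of 46.8%.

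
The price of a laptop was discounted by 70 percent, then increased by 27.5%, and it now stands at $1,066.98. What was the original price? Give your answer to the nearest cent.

$2,789.49

The overall multiplier applied was 0.3 × 1.275 = 0.3825.
So the original price was $1,066.98 ÷ 0.3825 ≈ $2,789.49.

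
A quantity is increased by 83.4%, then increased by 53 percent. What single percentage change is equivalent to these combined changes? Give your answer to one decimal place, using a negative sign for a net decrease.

An 83.4% increase multiplies by 1.834.
Then a 53% increase: 1.834 × 1.53 = 2.80602.
Overall factor 2.80602, i.e. 180.6%.

180.6%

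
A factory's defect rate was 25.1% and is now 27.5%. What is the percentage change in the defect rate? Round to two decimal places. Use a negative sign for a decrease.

9.56%

The change is 27.5 − 25.1 = 2.4 percentage points.
Relative to the original 25.1%, that is 2.4 ÷ 25.1 ≈ 9.56%.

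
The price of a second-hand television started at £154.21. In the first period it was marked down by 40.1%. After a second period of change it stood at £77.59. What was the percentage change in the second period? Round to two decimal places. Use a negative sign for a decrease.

-16.00%

After the first period: £154.21 × 0.599 = £92.37179.
Second-period multiplier: £77.59 ÷ £92.37179 ≈ 0.839975.
That is a change of -16.00%.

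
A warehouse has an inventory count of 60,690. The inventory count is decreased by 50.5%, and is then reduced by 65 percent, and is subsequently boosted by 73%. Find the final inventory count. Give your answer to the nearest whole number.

Apply the 50.5% decrease: 60,690 × 0.495 = 30041.55.
Apply the 65% decrease: 30041.55 × 0.35 = 10514.5425.
Apply the 73% increase: 10514.5425 × 1.73 = 18190.158525 ≈ 18,190.

18,190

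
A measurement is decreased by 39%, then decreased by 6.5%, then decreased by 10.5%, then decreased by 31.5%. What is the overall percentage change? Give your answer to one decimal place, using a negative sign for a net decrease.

The combined multiplier is 0.61 × 0.935 × 0.895 × 0.685 = 0.34966732625.
That corresponds to a decrease of 65.0%.

-65.0%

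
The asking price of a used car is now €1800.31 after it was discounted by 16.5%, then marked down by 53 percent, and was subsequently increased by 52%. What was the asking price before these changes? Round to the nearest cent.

€3018.00

Undoing the 52% increase: €1800.31 ÷ 1.52 ≈ €1184.414474.
Undoing the 53% decrease: €1184.414474 ÷ 0.47 ≈ €2520.030796.
Undoing the 16.5% decrease: €2520.030796 ÷ 0.835 ≈ €3018.00.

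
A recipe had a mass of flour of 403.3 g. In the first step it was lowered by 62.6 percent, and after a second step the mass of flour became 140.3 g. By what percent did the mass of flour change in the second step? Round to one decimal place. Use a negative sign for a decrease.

After the first step: 403.3 × 0.374 = 150.8342.
Second-step multiplier: 140.3 ÷ 150.8342 ≈ 0.93016.
That is a change of -7.0%.

-7.0%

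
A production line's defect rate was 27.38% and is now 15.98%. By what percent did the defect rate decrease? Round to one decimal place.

The change is 15.98 − 27.38 = -11.40 percentage points.
Relative to the original 27.38%, that is -11.40 ÷ 27.38 ≈ -41.6%.
So the defect rate fell by 41.6%.

41.6%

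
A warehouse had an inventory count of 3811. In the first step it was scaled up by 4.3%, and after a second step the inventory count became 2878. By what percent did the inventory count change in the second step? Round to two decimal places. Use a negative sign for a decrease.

After the first step: 3811 × 1.043 = 3974.873.
Second-step multiplier: 2878 ÷ 3974.873 ≈ 0.724048.
That is a change of -27.60%.

-27.60%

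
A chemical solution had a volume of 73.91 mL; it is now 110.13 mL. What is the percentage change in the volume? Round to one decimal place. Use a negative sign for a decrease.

49.0%

Change: 110.13 − 73.91 = 36.22.
Relative to the original: 36.22 ÷ 73.91 ≈ 49.0%.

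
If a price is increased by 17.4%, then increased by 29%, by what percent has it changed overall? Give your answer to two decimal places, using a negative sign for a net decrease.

51.45%

The combined multiplier is 1.174 × 1.29 = 1.51446.
That corresponds to an increase of 51.45%.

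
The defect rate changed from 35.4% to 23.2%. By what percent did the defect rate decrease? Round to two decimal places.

34.46%

The change is 23.2 − 35.4 = -12.2 percentage points.
Relative to the original 35.4%, that is -12.2 ÷ 35.4 ≈ -34.46%.
So the defect rate fell by 34.46%.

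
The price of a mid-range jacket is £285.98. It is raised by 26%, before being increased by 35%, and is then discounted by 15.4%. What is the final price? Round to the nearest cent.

Each change multiplies by a factor: 1.26 × 1.35 × 0.846 = 1.439046.
£285.98 × 1.439046 = £411.53837508 ≈ £411.54.

£411.54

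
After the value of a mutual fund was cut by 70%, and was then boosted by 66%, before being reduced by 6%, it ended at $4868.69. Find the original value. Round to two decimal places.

$10400.52

The overall multiplier applied was 0.3 × 1.66 × 0.94 = 0.46812.
So the original value was $4868.69 ÷ 0.46812 ≈ $10400.52.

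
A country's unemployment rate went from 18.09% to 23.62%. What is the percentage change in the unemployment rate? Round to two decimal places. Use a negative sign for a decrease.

30.57%

The change is 23.62 − 18.09 = 5.53 percentage points.
Relative to the original 18.09%, that is 5.53 ÷ 18.09 ≈ 30.57%.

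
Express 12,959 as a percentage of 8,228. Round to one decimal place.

12,959 ÷ 8,228 ≈ 157.5%.

157.5%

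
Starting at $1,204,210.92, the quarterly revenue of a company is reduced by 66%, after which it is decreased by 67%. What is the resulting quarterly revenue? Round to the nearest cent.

Apply the 66% decrease: $1,204,210.92 × 0.34 = $409431.7128.
Apply the 67% decrease: $409431.7128 × 0.33 = $135112.465224 ≈ $135,112.47.

$135,112.47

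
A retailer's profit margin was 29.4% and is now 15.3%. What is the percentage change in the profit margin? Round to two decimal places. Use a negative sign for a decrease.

The change is 15.3 − 29.4 = -14.1 percentage points.
Relative to the original 29.4%, that is -14.1 ÷ 29.4 ≈ -47.96%.

-47.96%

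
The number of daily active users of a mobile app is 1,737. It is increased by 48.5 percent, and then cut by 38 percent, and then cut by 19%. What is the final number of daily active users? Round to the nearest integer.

1,295

48.5% increase: 1,737 × 1.485 = 2579.445.
38% decrease: 2579.445 × 0.62 = 1599.2559.
After the 19% decrease: 1599.2559 × 0.81 = 1295.397279 ≈ 1,295.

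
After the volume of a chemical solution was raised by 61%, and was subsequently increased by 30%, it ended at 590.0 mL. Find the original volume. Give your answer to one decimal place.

The overall multiplier applied was 1.61 × 1.3 = 2.093.
So the original volume was 590.0 ÷ 2.093 ≈ 281.9 mL.

281.9 mL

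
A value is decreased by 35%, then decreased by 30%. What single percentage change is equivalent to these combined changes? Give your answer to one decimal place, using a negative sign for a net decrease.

-54.5%

The combined multiplier is 0.65 × 0.7 = 0.455.
That corresponds to a decrease of 54.5%.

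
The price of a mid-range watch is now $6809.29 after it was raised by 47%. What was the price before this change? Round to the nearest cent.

The overall multiplier applied was 1.47.
So the original price was $6809.29 ÷ 1.47 ≈ $4632.17.

$4632.17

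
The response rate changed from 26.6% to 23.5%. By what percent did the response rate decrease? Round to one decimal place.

11.7%

The change is 23.5 − 26.6 = -3.1 percentage points.
Relative to the original 26.6%, that is -3.1 ÷ 26.6 ≈ -11.7%.
So the response rate fell by 11.7%.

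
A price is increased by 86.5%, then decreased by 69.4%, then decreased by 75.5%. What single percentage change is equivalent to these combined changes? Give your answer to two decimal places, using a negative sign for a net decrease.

An 86.5% increase multiplies by 1.865.
Then a 69.4% decrease: 1.865 × 0.306 = 0.57069.
Then a 75.5% decrease: 0.57069 × 0.245 = 0.13981905.
Overall factor 0.13981905, i.e. -86.02%.

-86.02%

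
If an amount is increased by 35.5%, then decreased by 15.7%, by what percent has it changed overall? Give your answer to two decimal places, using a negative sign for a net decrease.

The combined multiplier is 1.355 × 0.843 = 1.142265.
That corresponds to an increase of 14.23%.

14.23%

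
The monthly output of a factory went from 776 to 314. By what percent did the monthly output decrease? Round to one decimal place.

Change: 314 − 776 = -462.
Relative to the original: -462 ÷ 776 ≈ -59.5%.
So the monthly output decreased by 59.5%.

59.5%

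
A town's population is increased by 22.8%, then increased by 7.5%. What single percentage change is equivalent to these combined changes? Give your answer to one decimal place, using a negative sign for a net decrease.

32.0%

A 22.8% increase multiplies by 1.228.
Then a 7.5% increase: 1.228 × 1.075 = 1.3201.
Overall factor 1.3201, i.e. 32.0%.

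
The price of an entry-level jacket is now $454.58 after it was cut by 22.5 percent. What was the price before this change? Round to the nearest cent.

$586.55

The overall multiplier applied was 0.775.
So the original price was $454.58 ÷ 0.775 ≈ $586.55.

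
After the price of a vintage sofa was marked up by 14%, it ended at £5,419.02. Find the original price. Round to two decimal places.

£4,753.53

The overall multiplier applied was 1.14.
So the original price was £5,419.02 ÷ 1.14 ≈ £4,753.53.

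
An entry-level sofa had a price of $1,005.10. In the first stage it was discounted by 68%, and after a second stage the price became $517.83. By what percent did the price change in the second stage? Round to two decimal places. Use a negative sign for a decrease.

61.00%

After the first stage: $1,005.10 × 0.32 = $321.632.
Second-stage multiplier: $517.83 ÷ $321.632 ≈ 1.610008.
That is a change of 61.00%.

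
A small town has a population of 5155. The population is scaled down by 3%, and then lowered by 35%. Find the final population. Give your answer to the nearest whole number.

3250

Each change multiplies by a factor: 0.97 × 0.65 = 0.6305.
5155 × 0.6305 = 3250.2275 ≈ 3250.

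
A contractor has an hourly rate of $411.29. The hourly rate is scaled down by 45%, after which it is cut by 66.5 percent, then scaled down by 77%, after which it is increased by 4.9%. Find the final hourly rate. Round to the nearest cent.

Each change multiplies by a factor: 0.55 × 0.335 × 0.23 × 1.049 = 0.0444539975.
$411.29 × 0.0444539975 = $18.283484631775 ≈ $18.28.

$18.28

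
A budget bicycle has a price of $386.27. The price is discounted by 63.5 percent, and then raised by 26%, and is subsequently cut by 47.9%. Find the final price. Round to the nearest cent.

$92.55

Apply the 63.5% decrease: $386.27 × 0.365 = $140.98855.
Apply the 26% increase: $140.98855 × 1.26 = $177.645573.
Apply the 47.9% decrease: $177.645573 × 0.521 = $92.553343533 ≈ $92.55.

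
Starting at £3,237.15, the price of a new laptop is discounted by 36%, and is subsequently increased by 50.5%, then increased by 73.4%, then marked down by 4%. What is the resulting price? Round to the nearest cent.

36% decrease: £3,237.15 × 0.64 = £2071.776.
50.5% increase: £2071.776 × 1.505 = £3118.02288.
73.4% increase: £3118.02288 × 1.734 = £5406.65167392.
4% decrease: £5406.65167392 × 0.96 = £5190.3856069632 ≈ £5,190.39.

£5,190.39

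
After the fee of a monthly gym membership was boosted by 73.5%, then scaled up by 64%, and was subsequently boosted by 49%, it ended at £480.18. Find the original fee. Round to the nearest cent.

£113.26

Undoing the 49% increase: £480.18 ÷ 1.49 ≈ £322.268456.
Undoing the 64% increase: £322.268456 ÷ 1.64 ≈ £196.505156.
Undoing the 73.5% increase: £196.505156 ÷ 1.735 ≈ £113.26.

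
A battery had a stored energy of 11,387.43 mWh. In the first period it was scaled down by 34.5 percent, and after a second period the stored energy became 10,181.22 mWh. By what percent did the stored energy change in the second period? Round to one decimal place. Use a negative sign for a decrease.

After the first period: 11,387.43 × 0.655 = 7458.76665.
Second-period multiplier: 10,181.22 ÷ 7458.76665 ≈ 1.365.
That is a change of 36.5%.

36.5%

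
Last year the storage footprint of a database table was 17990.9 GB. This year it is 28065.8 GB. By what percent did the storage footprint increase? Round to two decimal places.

Change: 28065.8 − 17990.9 = 10074.9.
Relative to the original: 10074.9 ÷ 17990.9 ≈ 56.00%.
So the storage footprint increased by 56.00%.

56.00%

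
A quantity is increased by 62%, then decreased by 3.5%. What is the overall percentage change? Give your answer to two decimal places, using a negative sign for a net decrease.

The combined multiplier is 1.62 × 0.965 = 1.5633.
That corresponds to an increase of 56.33%.

56.33%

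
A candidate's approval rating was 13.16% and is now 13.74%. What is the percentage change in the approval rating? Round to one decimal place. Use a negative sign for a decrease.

The change is 13.74 − 13.16 = 0.58 percentage points.
Relative to the original 13.16%, that is 0.58 ÷ 13.16 ≈ 4.4%.

4.4%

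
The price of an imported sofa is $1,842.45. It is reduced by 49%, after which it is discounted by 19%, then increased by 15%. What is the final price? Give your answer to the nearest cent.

$875.28

Each change multiplies by a factor: 0.51 × 0.81 × 1.15 = 0.475065.
$1,842.45 × 0.475065 = $875.28350925 ≈ $875.28.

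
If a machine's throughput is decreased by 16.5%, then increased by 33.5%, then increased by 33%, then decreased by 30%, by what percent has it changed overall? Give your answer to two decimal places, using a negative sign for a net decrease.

3.78%

A 16.5% decrease multiplies by 0.835.
Then a 33.5% increase: 0.835 × 1.335 = 1.114725.
Then a 33% increase: 1.114725 × 1.33 = 1.48258425.
Then a 30% decrease: 1.48258425 × 0.7 = 1.037808975.
Overall factor 1.037808975, i.e. 3.78%.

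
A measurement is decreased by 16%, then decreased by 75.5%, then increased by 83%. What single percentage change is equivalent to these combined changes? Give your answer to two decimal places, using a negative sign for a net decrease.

-62.34%

The combined multiplier is 0.84 × 0.245 × 1.83 = 0.376614.
That corresponds to a decrease of 62.34%.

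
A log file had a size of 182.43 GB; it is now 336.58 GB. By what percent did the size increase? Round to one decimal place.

Change: 336.58 − 182.43 = 154.15.
Relative to the original: 154.15 ÷ 182.43 ≈ 84.5%.
So the size increased by 84.5%.

84.5%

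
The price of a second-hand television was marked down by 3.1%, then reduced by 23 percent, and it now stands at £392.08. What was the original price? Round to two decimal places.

£525.48

The overall multiplier applied was 0.969 × 0.77 = 0.74613.
So the original price was £392.08 ÷ 0.74613 ≈ £525.48.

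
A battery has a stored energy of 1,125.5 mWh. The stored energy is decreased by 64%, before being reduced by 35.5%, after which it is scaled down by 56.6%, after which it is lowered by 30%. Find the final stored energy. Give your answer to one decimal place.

After the 64% decrease: 1,125.5 × 0.36 = 405.18.
Apply the 35.5% decrease: 405.18 × 0.645 = 261.3411.
After the 56.6% decrease: 261.3411 × 0.434 = 113.4220374.
After the 30% decrease: 113.4220374 × 0.7 = 79.39542618 ≈ 79.4.

79.4 mWh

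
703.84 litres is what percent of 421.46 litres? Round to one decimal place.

703.84 litres ÷ 421.46 litres ≈ 167.0%.

167.0%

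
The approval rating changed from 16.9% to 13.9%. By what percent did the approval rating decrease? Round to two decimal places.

The change is 13.9 − 16.9 = -3.0 percentage points.
Relative to the original 16.9%, that is -3.0 ÷ 16.9 ≈ -17.75%.
So the approval rating fell by 17.75%.

17.75%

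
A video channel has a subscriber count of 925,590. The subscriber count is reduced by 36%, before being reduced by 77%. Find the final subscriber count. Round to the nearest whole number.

Each change multiplies by a factor: 0.64 × 0.23 = 0.1472.
925,590 × 0.1472 = 136246.848 ≈ 136,247.

136,247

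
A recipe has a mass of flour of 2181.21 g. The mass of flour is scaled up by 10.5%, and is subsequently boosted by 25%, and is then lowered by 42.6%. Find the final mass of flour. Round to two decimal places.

10.5% increase: 2181.21 × 1.105 = 2410.23705.
Apply the 25% increase: 2410.23705 × 1.25 = 3012.7963125.
Apply the 42.6% decrease: 3012.7963125 × 0.574 = 1729.345083375 ≈ 1729.35.

1729.35 g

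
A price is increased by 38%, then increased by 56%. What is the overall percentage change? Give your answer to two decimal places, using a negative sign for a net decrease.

A 38% increase multiplies by 1.38.
Then a 56% increase: 1.38 × 1.56 = 2.1528.
Overall factor 2.1528, i.e. 115.28%.

115.28%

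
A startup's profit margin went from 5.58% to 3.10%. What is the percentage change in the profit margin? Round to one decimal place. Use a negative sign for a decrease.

-44.4%

The change is 3.10 − 5.58 = -2.48 percentage points.
Relative to the original 5.58%, that is -2.48 ÷ 5.58 ≈ -44.4%.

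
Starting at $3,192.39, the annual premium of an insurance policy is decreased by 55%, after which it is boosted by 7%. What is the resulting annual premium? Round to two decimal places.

$1,537.14

Each change multiplies by a factor: 0.45 × 1.07 = 0.4815.
$3,192.39 × 0.4815 = $1537.135785 ≈ $1,537.14.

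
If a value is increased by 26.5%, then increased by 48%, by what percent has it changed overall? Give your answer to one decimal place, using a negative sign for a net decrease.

A 26.5% increase multiplies by 1.265.
Then a 48% increase: 1.265 × 1.48 = 1.8722.
Overall factor 1.8722, i.e. 87.2%.

87.2%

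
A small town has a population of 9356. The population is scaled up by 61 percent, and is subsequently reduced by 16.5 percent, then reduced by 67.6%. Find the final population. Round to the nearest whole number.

4075

Each change multiplies by a factor: 1.61 × 0.835 × 0.324 = 0.4355694.
9356 × 0.4355694 = 4075.1873064 ≈ 4075.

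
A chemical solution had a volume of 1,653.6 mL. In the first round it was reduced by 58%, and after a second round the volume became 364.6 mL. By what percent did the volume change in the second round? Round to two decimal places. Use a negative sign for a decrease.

-47.50%

After the first round: 1,653.6 × 0.42 = 694.512.
Second-round multiplier: 364.6 ÷ 694.512 ≈ 0.524973.
That is a change of -47.50%.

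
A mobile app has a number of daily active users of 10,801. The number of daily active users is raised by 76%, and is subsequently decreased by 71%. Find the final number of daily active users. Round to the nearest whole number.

5,513

Each change multiplies by a factor: 1.76 × 0.29 = 0.5104.
10,801 × 0.5104 = 5512.8304 ≈ 5,513.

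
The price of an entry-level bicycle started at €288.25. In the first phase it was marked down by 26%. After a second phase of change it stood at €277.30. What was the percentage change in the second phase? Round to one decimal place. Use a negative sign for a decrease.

30.0%

After the first phase: €288.25 × 0.74 = €213.305.
Second-phase multiplier: €277.30 ÷ €213.305 ≈ 1.30002.
That is a change of 30.0%.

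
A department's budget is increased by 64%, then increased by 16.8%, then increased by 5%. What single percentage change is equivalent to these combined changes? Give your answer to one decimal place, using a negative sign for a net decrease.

101.1%

The combined multiplier is 1.64 × 1.168 × 1.05 = 2.011296.
That corresponds to an increase of 101.1%.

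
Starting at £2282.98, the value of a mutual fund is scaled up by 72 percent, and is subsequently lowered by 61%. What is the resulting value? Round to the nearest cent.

72% increase: £2282.98 × 1.72 = £3926.7256.
61% decrease: £3926.7256 × 0.39 = £1531.422984 ≈ £1531.42.

£1531.42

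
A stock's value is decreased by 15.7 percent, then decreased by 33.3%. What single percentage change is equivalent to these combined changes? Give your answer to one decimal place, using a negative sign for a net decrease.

The combined multiplier is 0.843 × 0.667 = 0.562281.
That corresponds to a decrease of 43.8%.

-43.8%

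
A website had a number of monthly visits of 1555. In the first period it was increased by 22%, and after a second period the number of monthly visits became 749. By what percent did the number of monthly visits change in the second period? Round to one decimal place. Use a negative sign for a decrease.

-60.5%

After the first period: 1555 × 1.22 = 1897.1.
Second-period multiplier: 749 ÷ 1897.1 ≈ 0.39481.
That is a change of -60.5%.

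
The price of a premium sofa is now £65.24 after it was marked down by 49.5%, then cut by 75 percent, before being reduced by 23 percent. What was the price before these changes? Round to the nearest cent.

£671.11

The overall multiplier applied was 0.505 × 0.25 × 0.77 = 0.0972125.
So the original price was £65.24 ÷ 0.0972125 ≈ £671.11.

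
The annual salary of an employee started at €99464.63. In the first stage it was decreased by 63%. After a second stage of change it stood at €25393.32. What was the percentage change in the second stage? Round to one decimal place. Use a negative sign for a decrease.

After the first stage: €99464.63 × 0.37 = €36801.9131.
Second-stage multiplier: €25393.32 ÷ €36801.9131 ≈ 0.69.
That is a change of -31.0%.

-31.0%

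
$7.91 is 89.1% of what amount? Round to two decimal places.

$8.88

$7.91 ÷ 0.891 ≈ $8.88.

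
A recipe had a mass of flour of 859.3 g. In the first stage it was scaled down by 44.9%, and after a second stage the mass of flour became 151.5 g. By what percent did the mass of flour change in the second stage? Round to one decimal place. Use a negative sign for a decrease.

-68.0%

After the first stage: 859.3 × 0.551 = 473.4743.
Second-stage multiplier: 151.5 ÷ 473.4743 ≈ 0.31998.
That is a change of -68.0%.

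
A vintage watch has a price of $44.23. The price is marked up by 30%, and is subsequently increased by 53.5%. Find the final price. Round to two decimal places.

$88.26

Each change multiplies by a factor: 1.3 × 1.535 = 1.9955.
$44.23 × 1.9955 = $88.260965 ≈ $88.26.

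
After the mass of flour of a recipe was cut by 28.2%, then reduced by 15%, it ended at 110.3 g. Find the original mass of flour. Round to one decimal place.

180.7 g

Undoing the 15% decrease: 110.3 ÷ 0.85 ≈ 129.764706.
Undoing the 28.2% decrease: 129.764706 ÷ 0.718 ≈ 180.7 g.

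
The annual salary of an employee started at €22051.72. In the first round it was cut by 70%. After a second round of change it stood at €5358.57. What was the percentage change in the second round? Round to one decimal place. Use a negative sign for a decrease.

-19.0%

After the first round: €22051.72 × 0.3 = €6615.516.
Second-round multiplier: €5358.57 ÷ €6615.516 ≈ 0.81.
That is a change of -19.0%.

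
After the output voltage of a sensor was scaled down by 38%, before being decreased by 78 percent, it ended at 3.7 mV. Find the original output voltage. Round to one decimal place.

Undoing the 78% decrease: 3.7 ÷ 0.22 ≈ 16.818182.
Undoing the 38% decrease: 16.818182 ÷ 0.62 ≈ 27.1 mV.

27.1 mV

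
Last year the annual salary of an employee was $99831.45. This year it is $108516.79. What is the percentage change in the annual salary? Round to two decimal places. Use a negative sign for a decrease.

Change: $108516.79 − $99831.45 = $8685.34.
Relative to the original: $8685.34 ÷ $99831.45 ≈ 8.70%.

8.70%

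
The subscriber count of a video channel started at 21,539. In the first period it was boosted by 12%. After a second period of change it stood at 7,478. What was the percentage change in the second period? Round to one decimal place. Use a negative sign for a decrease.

After the first period: 21,539 × 1.12 = 24123.68.
Second-period multiplier: 7,478 ÷ 24123.68 ≈ 0.30999.
That is a change of -69.0%.

-69.0%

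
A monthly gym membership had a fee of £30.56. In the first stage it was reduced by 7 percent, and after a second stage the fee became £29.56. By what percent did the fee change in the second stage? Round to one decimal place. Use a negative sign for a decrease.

4.0%

After the first stage: £30.56 × 0.93 = £28.4208.
Second-stage multiplier: £29.56 ÷ £28.4208 ≈ 1.04008.
That is a change of 4.0%.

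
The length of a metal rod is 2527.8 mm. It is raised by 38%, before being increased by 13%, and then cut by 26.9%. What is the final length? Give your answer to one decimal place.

38% increase: 2527.8 × 1.38 = 3488.364.
13% increase: 3488.364 × 1.13 = 3941.85132.
26.9% decrease: 3941.85132 × 0.731 = 2881.49331492 ≈ 2881.5.

2881.5 mm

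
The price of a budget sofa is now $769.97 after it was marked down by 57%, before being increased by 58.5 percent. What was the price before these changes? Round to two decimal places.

Undoing the 58.5% increase: $769.97 ÷ 1.585 ≈ $485.785489.
Undoing the 57% decrease: $485.785489 ÷ 0.43 ≈ $1129.73.

$1129.73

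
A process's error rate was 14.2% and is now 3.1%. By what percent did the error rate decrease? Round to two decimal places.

78.17%

The change is 3.1 − 14.2 = -11.1 percentage points.
Relative to the original 14.2%, that is -11.1 ÷ 14.2 ≈ -78.17%.
So the error rate fell by 78.17%.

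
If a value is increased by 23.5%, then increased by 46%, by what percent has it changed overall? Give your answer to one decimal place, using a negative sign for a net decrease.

80.3%

The combined multiplier is 1.235 × 1.46 = 1.8031.
That corresponds to an increase of 80.3%.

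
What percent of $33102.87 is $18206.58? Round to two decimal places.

$18206.58 ÷ $33102.87 ≈ 55.00%.

55.00%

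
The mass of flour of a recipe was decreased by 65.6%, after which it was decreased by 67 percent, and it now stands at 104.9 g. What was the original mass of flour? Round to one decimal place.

924.1 g

The overall multiplier applied was 0.344 × 0.33 = 0.11352.
So the original mass of flour was 104.9 ÷ 0.11352 ≈ 924.1 g.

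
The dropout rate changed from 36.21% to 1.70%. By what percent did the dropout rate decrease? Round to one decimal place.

95.3%

The change is 1.70 − 36.21 = -34.51 percentage points.
Relative to the original 36.21%, that is -34.51 ÷ 36.21 ≈ -95.3%.
So the dropout rate fell by 95.3%.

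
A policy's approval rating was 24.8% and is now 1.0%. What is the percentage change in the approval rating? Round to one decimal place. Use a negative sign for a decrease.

-96.0%

The change is 1.0 − 24.8 = -23.8 percentage points.
Relative to the original 24.8%, that is -23.8 ÷ 24.8 ≈ -96.0%.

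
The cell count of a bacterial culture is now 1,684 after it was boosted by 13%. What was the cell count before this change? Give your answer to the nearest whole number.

The overall multiplier applied was 1.13.
So the original cell count was 1,684 ÷ 1.13 ≈ 1,490.

1,490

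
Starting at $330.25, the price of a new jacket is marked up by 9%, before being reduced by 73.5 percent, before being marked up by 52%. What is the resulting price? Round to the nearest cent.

$145.00

Apply the 9% increase: $330.25 × 1.09 = $359.9725.
73.5% decrease: $359.9725 × 0.265 = $95.3927125.
52% increase: $95.3927125 × 1.52 = $144.996923 ≈ $145.00.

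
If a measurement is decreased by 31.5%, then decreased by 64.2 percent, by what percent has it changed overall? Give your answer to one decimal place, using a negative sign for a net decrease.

-75.5%

The combined multiplier is 0.685 × 0.358 = 0.24523.
That corresponds to a decrease of 75.5%.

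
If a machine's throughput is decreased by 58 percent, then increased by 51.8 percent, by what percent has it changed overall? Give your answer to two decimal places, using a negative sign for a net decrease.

-36.24%

The combined multiplier is 0.42 × 1.518 = 0.63756.
That corresponds to a decrease of 36.24%.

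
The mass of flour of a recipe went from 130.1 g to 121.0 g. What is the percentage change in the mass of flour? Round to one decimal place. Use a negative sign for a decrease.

-7.0%

Change: 121.0 − 130.1 = -9.1.
Relative to the original: -9.1 ÷ 130.1 ≈ -7.0%.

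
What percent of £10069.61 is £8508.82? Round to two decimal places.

£8508.82 ÷ £10069.61 ≈ 84.50%.

84.50%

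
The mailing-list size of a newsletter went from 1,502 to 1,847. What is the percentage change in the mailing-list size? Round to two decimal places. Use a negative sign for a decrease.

22.97%

Change: 1,847 − 1,502 = 345.
Relative to the original: 345 ÷ 1,502 ≈ 22.97%.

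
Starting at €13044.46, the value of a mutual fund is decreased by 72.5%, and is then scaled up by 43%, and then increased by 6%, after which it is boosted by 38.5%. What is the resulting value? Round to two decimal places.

Apply the 72.5% decrease: €13044.46 × 0.275 = €3587.2265.
Apply the 43% increase: €3587.2265 × 1.43 = €5129.733895.
Apply the 6% increase: €5129.733895 × 1.06 = €5437.5179287.
After the 38.5% increase: €5437.5179287 × 1.385 = €7530.9623312495 ≈ €7530.96.

€7530.96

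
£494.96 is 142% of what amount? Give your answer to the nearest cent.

£348.56

£494.96 ÷ 1.42 ≈ £348.56.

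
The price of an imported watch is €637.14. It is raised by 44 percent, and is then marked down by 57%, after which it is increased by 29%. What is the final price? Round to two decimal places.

44% increase: €637.14 × 1.44 = €917.4816.
After the 57% decrease: €917.4816 × 0.43 = €394.517088.
After the 29% increase: €394.517088 × 1.29 = €508.92704352 ≈ €508.93.

€508.93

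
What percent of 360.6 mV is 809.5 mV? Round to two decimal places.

809.5 mV ÷ 360.6 mV ≈ 224.49%.

224.49%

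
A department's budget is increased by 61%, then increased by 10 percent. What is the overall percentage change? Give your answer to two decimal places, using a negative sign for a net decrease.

The combined multiplier is 1.61 × 1.1 = 1.771.
That corresponds to an increase of 77.10%.

77.10%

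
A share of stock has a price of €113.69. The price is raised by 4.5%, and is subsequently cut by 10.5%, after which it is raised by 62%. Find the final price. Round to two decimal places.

€172.26

After the 4.5% increase: €113.69 × 1.045 = €118.80605.
Apply the 10.5% decrease: €118.80605 × 0.895 = €106.33141475.
After the 62% increase: €106.33141475 × 1.62 = €172.256891895 ≈ €172.26.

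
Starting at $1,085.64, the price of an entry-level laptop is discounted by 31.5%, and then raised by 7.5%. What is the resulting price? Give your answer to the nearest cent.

$799.44

31.5% decrease: $1,085.64 × 0.685 = $743.6634.
After the 7.5% increase: $743.6634 × 1.075 = $799.438155 ≈ $799.44.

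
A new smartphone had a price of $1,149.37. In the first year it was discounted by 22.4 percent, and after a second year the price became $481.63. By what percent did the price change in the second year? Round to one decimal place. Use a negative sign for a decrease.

After the first year: $1,149.37 × 0.776 = $891.91112.
Second-year multiplier: $481.63 ÷ $891.91112 ≈ 0.54.
That is a change of -46.0%.

-46.0%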